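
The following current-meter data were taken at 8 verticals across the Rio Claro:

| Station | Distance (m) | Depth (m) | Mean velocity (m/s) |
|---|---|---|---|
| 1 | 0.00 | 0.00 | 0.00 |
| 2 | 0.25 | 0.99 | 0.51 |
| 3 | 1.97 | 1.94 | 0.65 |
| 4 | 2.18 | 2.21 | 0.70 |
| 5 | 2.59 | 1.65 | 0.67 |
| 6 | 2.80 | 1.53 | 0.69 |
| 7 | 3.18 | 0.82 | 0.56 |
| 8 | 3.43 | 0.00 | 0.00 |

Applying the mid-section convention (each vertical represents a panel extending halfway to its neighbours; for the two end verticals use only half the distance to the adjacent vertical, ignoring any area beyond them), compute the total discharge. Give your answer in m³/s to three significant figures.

w_2 = (1.97 − 0.00)/2 = 0.985 m; q_2 = 0.51 × 0.99 × 0.985 = 0.4973 m³/s
w_3 = (2.18 − 0.25)/2 = 0.965 m; q_3 = 0.65 × 1.94 × 0.965 = 1.217 m³/s
w_4 = (2.59 − 1.97)/2 = 0.31 m; q_4 = 0.70 × 2.21 × 0.31 = 0.4796 m³/s
w_5 = (2.80 − 2.18)/2 = 0.31 m; q_5 = 0.67 × 1.65 × 0.31 = 0.3427 m³/s
w_6 = (3.18 − 2.59)/2 = 0.295 m; q_6 = 0.69 × 1.53 × 0.295 = 0.3114 m³/s
w_7 = (3.43 − 2.80)/2 = 0.315 m; q_7 = 0.56 × 0.82 × 0.315 = 0.1446 m³/s
Stations 1, 8 contribute zero (depth or velocity is 0).
Q = Σ qᵢ = 2.993 m³/s

2.99 m³/s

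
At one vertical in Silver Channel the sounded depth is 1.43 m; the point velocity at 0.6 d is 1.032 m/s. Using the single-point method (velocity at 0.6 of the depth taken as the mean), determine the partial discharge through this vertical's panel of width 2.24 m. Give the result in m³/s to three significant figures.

v̄ = v₀.₆ = 1.032 m/s
q = v̄ × d × w = 1.032 × 1.43 × 2.24 = 3.306 m³/s

3.31 m³/s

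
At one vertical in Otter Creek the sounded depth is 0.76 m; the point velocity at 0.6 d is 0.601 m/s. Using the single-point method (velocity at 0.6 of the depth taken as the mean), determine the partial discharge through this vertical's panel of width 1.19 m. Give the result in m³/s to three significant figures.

v̄ = v₀.₆ = 0.601 m/s
q = v̄ × d × w = 0.6010 × 0.76 × 1.19 = 0.5435 m³/s

0.544 m³/s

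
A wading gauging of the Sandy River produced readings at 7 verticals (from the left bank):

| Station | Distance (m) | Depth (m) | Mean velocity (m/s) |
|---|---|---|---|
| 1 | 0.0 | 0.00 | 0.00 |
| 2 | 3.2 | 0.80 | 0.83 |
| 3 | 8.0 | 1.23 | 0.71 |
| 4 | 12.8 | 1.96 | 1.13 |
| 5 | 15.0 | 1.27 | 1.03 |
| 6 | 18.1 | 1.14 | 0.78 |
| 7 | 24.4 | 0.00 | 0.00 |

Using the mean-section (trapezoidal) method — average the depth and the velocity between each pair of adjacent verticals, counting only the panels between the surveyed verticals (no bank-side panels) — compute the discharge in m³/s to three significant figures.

19.9 m³/s

Panel 1-2: Δb = 3.2 m, d̄ = (0.00+0.80)/2 = 0.4, v̄ = (0.00+0.83)/2 = 0.415 → q = 3.2×0.4×0.415 = 0.5312 m³/s
Panel 2-3: Δb = 4.8 m, d̄ = (0.80+1.23)/2 = 1.015, v̄ = (0.83+0.71)/2 = 0.77 → q = 4.8×1.015×0.77 = 3.751 m³/s
Panel 3-4: Δb = 4.8 m, d̄ = (1.23+1.96)/2 = 1.595, v̄ = (0.71+1.13)/2 = 0.92 → q = 4.8×1.595×0.92 = 7.044 m³/s
Panel 4-5: Δb = 2.2 m, d̄ = (1.96+1.27)/2 = 1.615, v̄ = (1.13+1.03)/2 = 1.08 → q = 2.2×1.615×1.08 = 3.837 m³/s
Panel 5-6: Δb = 3.1 m, d̄ = (1.27+1.14)/2 = 1.205, v̄ = (1.03+0.78)/2 = 0.905 → q = 3.1×1.205×0.905 = 3.381 m³/s
Panel 6-7: Δb = 6.3 m, d̄ = (1.14+0.00)/2 = 0.57, v̄ = (0.78+0.00)/2 = 0.39 → q = 6.3×0.57×0.39 = 1.400 m³/s
Q = Σ q = 19.94 m³/s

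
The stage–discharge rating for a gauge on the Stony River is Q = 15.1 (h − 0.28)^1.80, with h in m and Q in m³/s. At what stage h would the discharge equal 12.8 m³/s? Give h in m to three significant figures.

h − h₀ = (Q/C)^(1/b) = (12.8/15.1)^(1/1.80) = 0.9123 m
h = 0.28 + 0.9123 = 1.192 m

1.19 m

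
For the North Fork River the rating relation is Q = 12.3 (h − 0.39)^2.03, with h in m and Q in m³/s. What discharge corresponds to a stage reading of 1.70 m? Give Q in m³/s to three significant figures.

Q = 12.3 × (1.70 − 0.39)^2.03 = 12.3 × 1.31^2.03 = 21.28 m³/s

21.3 m³/s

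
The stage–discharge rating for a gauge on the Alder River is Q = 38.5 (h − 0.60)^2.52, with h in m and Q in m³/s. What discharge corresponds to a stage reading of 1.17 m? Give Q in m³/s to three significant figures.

Q = 38.5 × (1.17 − 0.60)^2.52 = 38.5 × 0.57^2.52 = 9.338 m³/s

9.34 m³/s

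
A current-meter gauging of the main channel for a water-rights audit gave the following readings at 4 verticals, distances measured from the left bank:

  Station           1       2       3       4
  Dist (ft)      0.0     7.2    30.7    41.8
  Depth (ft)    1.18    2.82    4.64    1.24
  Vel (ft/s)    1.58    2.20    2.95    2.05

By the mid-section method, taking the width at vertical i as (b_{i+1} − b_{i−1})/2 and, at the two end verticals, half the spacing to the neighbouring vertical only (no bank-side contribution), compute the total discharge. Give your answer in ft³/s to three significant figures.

w_1 = (7.2 − 0.0)/2 = 3.6 ft; q_1 = 1.58 × 1.18 × 3.6 = 6.712 ft³/s
w_2 = (30.7 − 0.0)/2 = 15.35 ft; q_2 = 2.20 × 2.82 × 15.35 = 95.23 ft³/s
w_3 = (41.8 − 7.2)/2 = 17.3 ft; q_3 = 2.95 × 4.64 × 17.3 = 236.8 ft³/s
w_4 = (41.8 − 30.7)/2 = 5.55 ft; q_4 = 2.05 × 1.24 × 5.55 = 14.11 ft³/s
Q = Σ qᵢ = 352.9 ft³/s

353 ft³/s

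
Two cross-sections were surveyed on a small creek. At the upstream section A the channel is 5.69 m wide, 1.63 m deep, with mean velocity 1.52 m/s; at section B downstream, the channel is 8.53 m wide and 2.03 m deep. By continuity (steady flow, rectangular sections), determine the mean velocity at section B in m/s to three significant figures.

0.814 m/s

Q = A₁V₁ = (5.69×1.63) × 1.52 = 14.10 m³/s
A₂ = 8.53 × 2.03 = 17.32 m²
V₂ = Q/A₂ = 14.10/17.32 = 0.8141 m/s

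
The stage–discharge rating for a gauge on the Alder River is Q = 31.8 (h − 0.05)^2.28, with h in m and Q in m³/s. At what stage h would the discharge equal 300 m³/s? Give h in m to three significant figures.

2.73 m

h − h₀ = (Q/C)^(1/b) = (300/31.8)^(1/2.28) = 2.676 m
h = 0.05 + 2.676 = 2.726 m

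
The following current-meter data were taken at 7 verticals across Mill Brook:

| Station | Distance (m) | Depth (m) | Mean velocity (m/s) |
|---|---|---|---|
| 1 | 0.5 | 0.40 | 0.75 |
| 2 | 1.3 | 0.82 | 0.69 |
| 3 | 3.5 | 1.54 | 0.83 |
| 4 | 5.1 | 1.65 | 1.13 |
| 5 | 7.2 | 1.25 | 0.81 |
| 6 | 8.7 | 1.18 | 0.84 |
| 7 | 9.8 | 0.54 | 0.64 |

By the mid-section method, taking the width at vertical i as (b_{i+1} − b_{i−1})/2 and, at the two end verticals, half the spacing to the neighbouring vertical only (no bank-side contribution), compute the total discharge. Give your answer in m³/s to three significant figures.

10.1 m³/s

w_1 = (1.3 − 0.5)/2 = 0.4 m; q_1 = 0.75 × 0.40 × 0.4 = 0.1200 m³/s
w_2 = (3.5 − 0.5)/2 = 1.5 m; q_2 = 0.69 × 0.82 × 1.5 = 0.8487 m³/s
w_3 = (5.1 − 1.3)/2 = 1.9 m; q_3 = 0.83 × 1.54 × 1.9 = 2.429 m³/s
w_4 = (7.2 − 3.5)/2 = 1.85 m; q_4 = 1.13 × 1.65 × 1.85 = 3.449 m³/s
w_5 = (8.7 − 5.1)/2 = 1.8 m; q_5 = 0.81 × 1.25 × 1.8 = 1.823 m³/s
w_6 = (9.8 − 7.2)/2 = 1.3 m; q_6 = 0.84 × 1.18 × 1.3 = 1.289 m³/s
w_7 = (9.8 − 8.7)/2 = 0.55 m; q_7 = 0.64 × 0.54 × 0.55 = 0.1901 m³/s
Q = Σ qᵢ = 10.15 m³/s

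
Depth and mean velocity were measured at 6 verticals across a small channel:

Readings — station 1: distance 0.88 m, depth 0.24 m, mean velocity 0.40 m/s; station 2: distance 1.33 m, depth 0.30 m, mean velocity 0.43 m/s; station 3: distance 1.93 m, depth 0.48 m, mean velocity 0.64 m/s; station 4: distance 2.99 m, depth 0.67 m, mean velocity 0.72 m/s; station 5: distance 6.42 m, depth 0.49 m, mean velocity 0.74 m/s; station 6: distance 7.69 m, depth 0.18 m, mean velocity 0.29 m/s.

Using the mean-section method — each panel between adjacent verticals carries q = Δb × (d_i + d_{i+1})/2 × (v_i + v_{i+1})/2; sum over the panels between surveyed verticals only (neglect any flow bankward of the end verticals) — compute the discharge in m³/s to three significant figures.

2.26 m³/s

Panel 1-2: Δb = 0.45 m, d̄ = (0.24+0.30)/2 = 0.27, v̄ = (0.40+0.43)/2 = 0.415 → q = 0.45×0.27×0.415 = 0.05042 m³/s
Panel 2-3: Δb = 0.6 m, d̄ = (0.30+0.48)/2 = 0.39, v̄ = (0.43+0.64)/2 = 0.535 → q = 0.6×0.39×0.535 = 0.1252 m³/s
Panel 3-4: Δb = 1.06 m, d̄ = (0.48+0.67)/2 = 0.575, v̄ = (0.64+0.72)/2 = 0.68 → q = 1.06×0.575×0.68 = 0.4145 m³/s
Panel 4-5: Δb = 3.43 m, d̄ = (0.67+0.49)/2 = 0.58, v̄ = (0.72+0.74)/2 = 0.73 → q = 3.43×0.58×0.73 = 1.452 m³/s
Panel 5-6: Δb = 1.27 m, d̄ = (0.49+0.18)/2 = 0.335, v̄ = (0.74+0.29)/2 = 0.515 → q = 1.27×0.335×0.515 = 0.2191 m³/s
Q = Σ q = 2.261 m³/s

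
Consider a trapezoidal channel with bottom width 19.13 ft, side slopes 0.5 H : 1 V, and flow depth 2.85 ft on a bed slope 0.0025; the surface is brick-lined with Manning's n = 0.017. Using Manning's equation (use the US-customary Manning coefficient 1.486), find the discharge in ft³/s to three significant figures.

A = (b + z·y)·y = (19.13 + 0.5×2.85)×2.85 = 58.58 ft²
P = b + 2y√(1+z²) = 19.13 + 2×2.85×√(1+0.5²) = 25.50 ft
R = A/P = 58.58/25.50 = 2.297 ft
Q = (1.486/n)·A·R^(2/3)·S^(1/2) = (1.486/0.017) × 58.58 × 2.297^(2/3) × 0.0025^(1/2) = 445.7 ft³/s

446 ft³/s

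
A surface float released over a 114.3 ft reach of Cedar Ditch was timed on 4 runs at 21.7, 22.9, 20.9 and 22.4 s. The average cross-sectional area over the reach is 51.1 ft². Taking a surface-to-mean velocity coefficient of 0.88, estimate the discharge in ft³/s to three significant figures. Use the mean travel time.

t̄ = (21.7 + 22.9 + 20.9 + 22.4) / 4 = 21.975 s
v_surface = L / t̄ = 114.3 / 21.975 = 5.201 ft/s
v_mean = 0.88 × 5.201 = 4.577 ft/s
Q = A × v_mean = 51.1 × 4.577 = 233.9 ft³/s

234 ft³/s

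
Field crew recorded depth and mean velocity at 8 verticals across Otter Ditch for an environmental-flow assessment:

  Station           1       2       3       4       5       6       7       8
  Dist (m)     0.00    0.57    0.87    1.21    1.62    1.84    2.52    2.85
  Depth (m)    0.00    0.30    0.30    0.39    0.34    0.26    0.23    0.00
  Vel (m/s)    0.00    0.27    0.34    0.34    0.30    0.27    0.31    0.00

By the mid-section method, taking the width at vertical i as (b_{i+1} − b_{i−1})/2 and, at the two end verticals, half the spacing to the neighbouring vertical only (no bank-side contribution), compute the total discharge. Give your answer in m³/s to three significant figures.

w_2 = (0.87 − 0.00)/2 = 0.435 m; q_2 = 0.27 × 0.30 × 0.435 = 0.03524 m³/s
w_3 = (1.21 − 0.57)/2 = 0.32 m; q_3 = 0.34 × 0.30 × 0.32 = 0.03264 m³/s
w_4 = (1.62 − 0.87)/2 = 0.375 m; q_4 = 0.34 × 0.39 × 0.375 = 0.04973 m³/s
w_5 = (1.84 − 1.21)/2 = 0.315 m; q_5 = 0.30 × 0.34 × 0.315 = 0.03213 m³/s
w_6 = (2.52 − 1.62)/2 = 0.45 m; q_6 = 0.27 × 0.26 × 0.45 = 0.03159 m³/s
w_7 = (2.85 − 1.84)/2 = 0.505 m; q_7 = 0.31 × 0.23 × 0.505 = 0.03601 m³/s
Stations 1, 8 contribute zero (depth or velocity is 0).
Q = Σ qᵢ = 0.2173 m³/s

0.217 m³/s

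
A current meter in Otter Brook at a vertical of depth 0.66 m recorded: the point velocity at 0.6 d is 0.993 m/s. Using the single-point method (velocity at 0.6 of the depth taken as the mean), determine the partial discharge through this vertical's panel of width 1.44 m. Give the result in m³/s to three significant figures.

0.944 m³/s

v̄ = v₀.₆ = 0.993 m/s
q = v̄ × d × w = 0.9930 × 0.66 × 1.44 = 0.9437 m³/s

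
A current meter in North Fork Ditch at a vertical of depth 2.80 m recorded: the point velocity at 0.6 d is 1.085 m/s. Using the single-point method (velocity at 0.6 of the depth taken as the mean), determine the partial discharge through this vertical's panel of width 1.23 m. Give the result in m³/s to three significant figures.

3.74 m³/s

v̄ = v₀.₆ = 1.085 m/s
q = v̄ × d × w = 1.085 × 2.80 × 1.23 = 3.737 m³/s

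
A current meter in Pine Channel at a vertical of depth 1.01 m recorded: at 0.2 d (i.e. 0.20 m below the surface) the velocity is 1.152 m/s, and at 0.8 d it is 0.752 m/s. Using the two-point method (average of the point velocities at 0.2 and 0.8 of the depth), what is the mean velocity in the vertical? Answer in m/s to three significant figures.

0.952 m/s

v̄ = (1.152 + 0.752) / 2 = 0.9520 m/s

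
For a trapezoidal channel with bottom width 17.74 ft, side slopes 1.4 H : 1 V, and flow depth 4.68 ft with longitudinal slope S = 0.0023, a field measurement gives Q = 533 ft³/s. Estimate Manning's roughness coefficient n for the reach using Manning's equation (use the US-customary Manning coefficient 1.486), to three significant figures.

0.0341

A = (b + z·y)·y = (17.74 + 1.4×4.68)×4.68 = 113.7 ft²
P = b + 2y√(1+z²) = 17.74 + 2×4.68×√(1+1.4²) = 33.84 ft
R = A/P = 113.7/33.84 = 3.359 ft
n = (1.486/Q)·A·R^(2/3)·S^(1/2) = (1.486/533) × 113.7 × 2.243 × 0.04796 = 0.03409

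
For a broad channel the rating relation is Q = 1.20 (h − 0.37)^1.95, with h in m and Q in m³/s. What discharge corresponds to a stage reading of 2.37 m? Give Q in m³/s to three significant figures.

4.64 m³/s

Q = 1.20 × (2.37 − 0.37)^1.95 = 1.20 × 2^1.95 = 4.636 m³/s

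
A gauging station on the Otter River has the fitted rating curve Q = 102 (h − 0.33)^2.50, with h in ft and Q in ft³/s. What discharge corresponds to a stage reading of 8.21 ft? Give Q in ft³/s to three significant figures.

17800 ft³/s

Q = 102 × (8.21 − 0.33)^2.50 = 102 × 7.88^2.50 = 17780 ft³/s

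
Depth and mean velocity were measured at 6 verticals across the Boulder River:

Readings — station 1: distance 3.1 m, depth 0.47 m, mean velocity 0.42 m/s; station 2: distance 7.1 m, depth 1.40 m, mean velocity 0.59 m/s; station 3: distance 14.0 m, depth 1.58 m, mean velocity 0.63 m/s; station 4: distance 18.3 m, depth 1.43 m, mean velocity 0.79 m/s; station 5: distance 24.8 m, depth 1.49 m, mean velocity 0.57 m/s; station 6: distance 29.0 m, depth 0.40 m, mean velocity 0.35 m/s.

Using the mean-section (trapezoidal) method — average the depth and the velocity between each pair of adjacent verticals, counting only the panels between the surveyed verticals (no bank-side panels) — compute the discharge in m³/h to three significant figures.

75700 m³/h

Panel 1-2: Δb = 4 m, d̄ = (0.47+1.40)/2 = 0.935, v̄ = (0.42+0.59)/2 = 0.505 → q = 4×0.935×0.505 = 1.889 m³/s
Panel 2-3: Δb = 6.9 m, d̄ = (1.40+1.58)/2 = 1.49, v̄ = (0.59+0.63)/2 = 0.61 → q = 6.9×1.49×0.61 = 6.271 m³/s
Panel 3-4: Δb = 4.3 m, d̄ = (1.58+1.43)/2 = 1.505, v̄ = (0.63+0.79)/2 = 0.71 → q = 4.3×1.505×0.71 = 4.595 m³/s
Panel 4-5: Δb = 6.5 m, d̄ = (1.43+1.49)/2 = 1.46, v̄ = (0.79+0.57)/2 = 0.68 → q = 6.5×1.46×0.68 = 6.453 m³/s
Panel 5-6: Δb = 4.2 m, d̄ = (1.49+0.40)/2 = 0.945, v̄ = (0.57+0.35)/2 = 0.46 → q = 4.2×0.945×0.46 = 1.826 m³/s
Q = Σ q = 21.03 m³/s
= 21.03 × 3600 = 75720 m³/h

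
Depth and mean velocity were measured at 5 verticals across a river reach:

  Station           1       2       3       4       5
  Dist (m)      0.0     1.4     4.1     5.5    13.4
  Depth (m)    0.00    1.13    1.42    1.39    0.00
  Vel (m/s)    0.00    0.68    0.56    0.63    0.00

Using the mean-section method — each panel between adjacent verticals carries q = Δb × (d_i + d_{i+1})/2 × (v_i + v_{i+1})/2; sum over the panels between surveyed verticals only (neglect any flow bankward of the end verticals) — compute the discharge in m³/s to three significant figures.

5.30 m³/s

Panel 1-2: Δb = 1.4 m, d̄ = (0.00+1.13)/2 = 0.565, v̄ = (0.00+0.68)/2 = 0.34 → q = 1.4×0.565×0.34 = 0.2689 m³/s
Panel 2-3: Δb = 2.7 m, d̄ = (1.13+1.42)/2 = 1.275, v̄ = (0.68+0.56)/2 = 0.62 → q = 2.7×1.275×0.62 = 2.134 m³/s
Panel 3-4: Δb = 1.4 m, d̄ = (1.42+1.39)/2 = 1.405, v̄ = (0.56+0.63)/2 = 0.595 → q = 1.4×1.405×0.595 = 1.170 m³/s
Panel 4-5: Δb = 7.9 m, d̄ = (1.39+0.00)/2 = 0.695, v̄ = (0.63+0.00)/2 = 0.315 → q = 7.9×0.695×0.315 = 1.730 m³/s
Q = Σ q = 5.303 m³/s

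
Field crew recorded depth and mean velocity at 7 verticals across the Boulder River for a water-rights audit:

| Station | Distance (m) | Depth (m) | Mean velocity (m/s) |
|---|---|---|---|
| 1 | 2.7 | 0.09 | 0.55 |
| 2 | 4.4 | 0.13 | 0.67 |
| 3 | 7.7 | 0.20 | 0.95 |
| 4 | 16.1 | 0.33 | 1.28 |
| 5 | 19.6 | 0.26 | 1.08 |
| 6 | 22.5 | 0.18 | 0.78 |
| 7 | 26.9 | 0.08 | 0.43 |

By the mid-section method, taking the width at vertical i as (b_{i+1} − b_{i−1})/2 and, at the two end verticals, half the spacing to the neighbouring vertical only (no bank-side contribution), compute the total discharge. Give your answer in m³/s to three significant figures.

5.37 m³/s

w_1 = (4.4 − 2.7)/2 = 0.85 m; q_1 = 0.55 × 0.09 × 0.85 = 0.04208 m³/s
w_2 = (7.7 − 2.7)/2 = 2.5 m; q_2 = 0.67 × 0.13 × 2.5 = 0.2178 m³/s
w_3 = (16.1 − 4.4)/2 = 5.85 m; q_3 = 0.95 × 0.20 × 5.85 = 1.112 m³/s
w_4 = (19.6 − 7.7)/2 = 5.95 m; q_4 = 1.28 × 0.33 × 5.95 = 2.513 m³/s
w_5 = (22.5 − 16.1)/2 = 3.2 m; q_5 = 1.08 × 0.26 × 3.2 = 0.8986 m³/s
w_6 = (26.9 − 19.6)/2 = 3.65 m; q_6 = 0.78 × 0.18 × 3.65 = 0.5125 m³/s
w_7 = (26.9 − 22.5)/2 = 2.2 m; q_7 = 0.43 × 0.08 × 2.2 = 0.07568 m³/s
Q = Σ qᵢ = 5.371 m³/s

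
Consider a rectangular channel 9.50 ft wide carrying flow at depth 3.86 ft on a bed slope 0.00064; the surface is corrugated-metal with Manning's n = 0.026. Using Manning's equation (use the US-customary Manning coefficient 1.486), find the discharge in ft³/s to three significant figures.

87.8 ft³/s

A = b·y = 9.50 × 3.86 = 36.67 ft²
P = b + 2y = 9.50 + 2×3.86 = 17.22 ft
R = A/P = 36.67/17.22 = 2.130 ft
Q = (1.486/n)·A·R^(2/3)·S^(1/2) = (1.486/0.026) × 36.67 × 2.130^(2/3) × 0.00064^(1/2) = 87.76 ft³/s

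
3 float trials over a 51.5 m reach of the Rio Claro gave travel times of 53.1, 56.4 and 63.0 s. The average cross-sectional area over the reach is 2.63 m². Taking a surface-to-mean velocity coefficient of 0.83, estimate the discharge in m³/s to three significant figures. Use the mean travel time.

1.96 m³/s

t̄ = (53.1 + 56.4 + 63.0) / 3 = 57.5 s
v_surface = L / t̄ = 51.5 / 57.5 = 0.8957 m/s
v_mean = 0.83 × 0.8957 = 0.7434 m/s
Q = A × v_mean = 2.63 × 0.7434 = 1.955 m³/s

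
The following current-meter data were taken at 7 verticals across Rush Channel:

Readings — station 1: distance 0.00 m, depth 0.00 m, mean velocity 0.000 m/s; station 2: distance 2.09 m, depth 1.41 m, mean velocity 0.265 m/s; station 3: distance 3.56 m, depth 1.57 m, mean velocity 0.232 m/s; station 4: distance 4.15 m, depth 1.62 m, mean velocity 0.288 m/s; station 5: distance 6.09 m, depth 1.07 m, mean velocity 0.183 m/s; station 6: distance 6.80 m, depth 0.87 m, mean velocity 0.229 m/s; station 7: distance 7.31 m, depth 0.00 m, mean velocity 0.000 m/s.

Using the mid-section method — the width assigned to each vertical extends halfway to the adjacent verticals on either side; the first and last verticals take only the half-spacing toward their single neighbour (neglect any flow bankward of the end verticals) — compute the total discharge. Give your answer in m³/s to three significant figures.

w_2 = (3.56 − 0.00)/2 = 1.78 m; q_2 = 0.265 × 1.41 × 1.78 = 0.6651 m³/s
w_3 = (4.15 − 2.09)/2 = 1.03 m; q_3 = 0.232 × 1.57 × 1.03 = 0.3752 m³/s
w_4 = (6.09 − 3.56)/2 = 1.265 m; q_4 = 0.288 × 1.62 × 1.265 = 0.5902 m³/s
w_5 = (6.80 − 4.15)/2 = 1.325 m; q_5 = 0.183 × 1.07 × 1.325 = 0.2594 m³/s
w_6 = (7.31 − 6.09)/2 = 0.61 m; q_6 = 0.229 × 0.87 × 0.61 = 0.1215 m³/s
Stations 1, 7 contribute zero (depth or velocity is 0).
Q = Σ qᵢ = 2.011 m³/s

2.01 m³/s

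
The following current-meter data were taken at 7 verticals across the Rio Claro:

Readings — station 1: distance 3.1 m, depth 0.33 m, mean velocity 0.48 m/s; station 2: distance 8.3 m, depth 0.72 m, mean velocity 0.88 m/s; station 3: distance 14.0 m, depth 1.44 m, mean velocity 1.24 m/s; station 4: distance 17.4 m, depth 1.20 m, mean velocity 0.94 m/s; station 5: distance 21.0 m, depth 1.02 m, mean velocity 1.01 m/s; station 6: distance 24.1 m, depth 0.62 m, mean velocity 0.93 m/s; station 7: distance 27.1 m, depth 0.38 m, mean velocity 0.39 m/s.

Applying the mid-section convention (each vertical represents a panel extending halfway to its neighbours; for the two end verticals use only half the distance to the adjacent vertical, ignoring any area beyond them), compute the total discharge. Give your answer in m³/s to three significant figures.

w_1 = (8.3 − 3.1)/2 = 2.6 m; q_1 = 0.48 × 0.33 × 2.6 = 0.4118 m³/s
w_2 = (14.0 − 3.1)/2 = 5.45 m; q_2 = 0.88 × 0.72 × 5.45 = 3.453 m³/s
w_3 = (17.4 − 8.3)/2 = 4.55 m; q_3 = 1.24 × 1.44 × 4.55 = 8.124 m³/s
w_4 = (21.0 − 14.0)/2 = 3.5 m; q_4 = 0.94 × 1.20 × 3.5 = 3.948 m³/s
w_5 = (24.1 − 17.4)/2 = 3.35 m; q_5 = 1.01 × 1.02 × 3.35 = 3.451 m³/s
w_6 = (27.1 − 21.0)/2 = 3.05 m; q_6 = 0.93 × 0.62 × 3.05 = 1.759 m³/s
w_7 = (27.1 − 24.1)/2 = 1.5 m; q_7 = 0.39 × 0.38 × 1.5 = 0.2223 m³/s
Q = Σ qᵢ = 21.37 m³/s

21.4 m³/s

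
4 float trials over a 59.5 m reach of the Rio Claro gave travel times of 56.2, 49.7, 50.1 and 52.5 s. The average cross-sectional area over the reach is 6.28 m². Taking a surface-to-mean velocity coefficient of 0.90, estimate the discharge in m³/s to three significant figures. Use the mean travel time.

t̄ = (56.2 + 49.7 + 50.1 + 52.5) / 4 = 52.125 s
v_surface = L / t̄ = 59.5 / 52.125 = 1.141 m/s
v_mean = 0.90 × 1.141 = 1.027 m/s
Q = A × v_mean = 6.28 × 1.027 = 6.452 m³/s

6.45 m³/s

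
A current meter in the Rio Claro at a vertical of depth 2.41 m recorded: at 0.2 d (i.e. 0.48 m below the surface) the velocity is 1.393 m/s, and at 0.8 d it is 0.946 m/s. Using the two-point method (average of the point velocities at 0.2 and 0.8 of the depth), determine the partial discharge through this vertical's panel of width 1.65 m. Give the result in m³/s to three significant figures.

v̄ = (1.393 + 0.946) / 2 = 1.170 m/s
q = v̄ × d × w = 1.170 × 2.41 × 1.65 = 4.651 m³/s

4.65 m³/s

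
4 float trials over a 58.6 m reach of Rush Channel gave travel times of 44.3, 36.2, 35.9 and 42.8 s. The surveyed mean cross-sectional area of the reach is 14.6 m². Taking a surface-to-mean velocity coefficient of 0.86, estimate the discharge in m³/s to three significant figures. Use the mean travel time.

18.5 m³/s

t̄ = (44.3 + 36.2 + 35.9 + 42.8) / 4 = 39.8 s
v_surface = L / t̄ = 58.6 / 39.8 = 1.472 m/s
v_mean = 0.86 × 1.472 = 1.266 m/s
Q = A × v_mean = 14.6 × 1.266 = 18.49 m³/s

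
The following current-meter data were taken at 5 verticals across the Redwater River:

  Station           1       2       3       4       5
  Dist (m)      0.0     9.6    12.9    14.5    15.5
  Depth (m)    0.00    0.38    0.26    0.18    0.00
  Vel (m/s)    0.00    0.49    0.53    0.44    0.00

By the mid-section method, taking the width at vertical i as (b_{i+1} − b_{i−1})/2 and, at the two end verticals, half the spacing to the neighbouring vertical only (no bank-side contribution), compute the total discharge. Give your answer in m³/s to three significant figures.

1.64 m³/s

w_2 = (12.9 − 0.0)/2 = 6.45 m; q_2 = 0.49 × 0.38 × 6.45 = 1.201 m³/s
w_3 = (14.5 − 9.6)/2 = 2.45 m; q_3 = 0.53 × 0.26 × 2.45 = 0.3376 m³/s
w_4 = (15.5 − 12.9)/2 = 1.3 m; q_4 = 0.44 × 0.18 × 1.3 = 0.1030 m³/s
Stations 1, 5 contribute zero (depth or velocity is 0).
Q = Σ qᵢ = 1.642 m³/s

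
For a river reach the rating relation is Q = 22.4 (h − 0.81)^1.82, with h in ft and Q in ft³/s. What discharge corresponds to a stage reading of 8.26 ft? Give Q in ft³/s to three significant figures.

866 ft³/s

Q = 22.4 × (8.26 − 0.81)^1.82 = 22.4 × 7.45^1.82 = 866.1 ft³/s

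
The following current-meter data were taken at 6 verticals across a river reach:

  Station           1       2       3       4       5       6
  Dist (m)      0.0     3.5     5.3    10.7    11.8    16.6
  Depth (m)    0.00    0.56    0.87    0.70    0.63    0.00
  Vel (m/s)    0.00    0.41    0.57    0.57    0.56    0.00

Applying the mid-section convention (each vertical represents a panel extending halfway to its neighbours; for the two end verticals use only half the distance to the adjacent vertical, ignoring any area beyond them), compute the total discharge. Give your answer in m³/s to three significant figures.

4.73 m³/s

w_2 = (5.3 − 0.0)/2 = 2.65 m; q_2 = 0.41 × 0.56 × 2.65 = 0.6084 m³/s
w_3 = (10.7 − 3.5)/2 = 3.6 m; q_3 = 0.57 × 0.87 × 3.6 = 1.785 m³/s
w_4 = (11.8 − 5.3)/2 = 3.25 m; q_4 = 0.57 × 0.70 × 3.25 = 1.297 m³/s
w_5 = (16.6 − 10.7)/2 = 2.95 m; q_5 = 0.56 × 0.63 × 2.95 = 1.041 m³/s
Stations 1, 6 contribute zero (depth or velocity is 0).
Q = Σ qᵢ = 4.731 m³/s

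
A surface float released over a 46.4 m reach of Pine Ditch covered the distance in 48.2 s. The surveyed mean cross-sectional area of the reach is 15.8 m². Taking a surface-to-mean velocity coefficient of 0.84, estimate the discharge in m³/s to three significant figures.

12.8 m³/s

v_surface = L / t̄ = 46.4 / 48.2 = 0.9627 m/s
v_mean = 0.84 × 0.9627 = 0.8086 m/s
Q = A × v_mean = 15.8 × 0.8086 = 12.78 m³/s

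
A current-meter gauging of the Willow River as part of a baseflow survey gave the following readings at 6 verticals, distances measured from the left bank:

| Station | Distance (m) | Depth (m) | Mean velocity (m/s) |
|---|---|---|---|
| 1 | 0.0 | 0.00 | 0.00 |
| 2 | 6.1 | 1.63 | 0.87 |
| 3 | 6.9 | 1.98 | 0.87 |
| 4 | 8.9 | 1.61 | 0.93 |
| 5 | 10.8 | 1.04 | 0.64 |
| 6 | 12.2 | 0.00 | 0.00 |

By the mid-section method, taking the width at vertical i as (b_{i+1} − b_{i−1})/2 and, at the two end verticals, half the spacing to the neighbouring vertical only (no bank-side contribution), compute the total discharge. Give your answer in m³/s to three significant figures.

11.3 m³/s

w_2 = (6.9 − 0.0)/2 = 3.45 m; q_2 = 0.87 × 1.63 × 3.45 = 4.892 m³/s
w_3 = (8.9 − 6.1)/2 = 1.4 m; q_3 = 0.87 × 1.98 × 1.4 = 2.412 m³/s
w_4 = (10.8 − 6.9)/2 = 1.95 m; q_4 = 0.93 × 1.61 × 1.95 = 2.920 m³/s
w_5 = (12.2 − 8.9)/2 = 1.65 m; q_5 = 0.64 × 1.04 × 1.65 = 1.098 m³/s
Stations 1, 6 contribute zero (depth or velocity is 0).
Q = Σ qᵢ = 11.32 m³/s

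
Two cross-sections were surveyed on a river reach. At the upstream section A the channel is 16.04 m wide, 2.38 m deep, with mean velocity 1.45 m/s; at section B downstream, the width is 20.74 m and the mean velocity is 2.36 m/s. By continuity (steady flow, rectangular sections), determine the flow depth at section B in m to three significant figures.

Q = A₁V₁ = (16.04×2.38) × 1.45 = 55.35 m³/s
d₂ = Q/(b₂ V₂) = 55.35/(20.74×2.36) = 1.131 m

1.13 m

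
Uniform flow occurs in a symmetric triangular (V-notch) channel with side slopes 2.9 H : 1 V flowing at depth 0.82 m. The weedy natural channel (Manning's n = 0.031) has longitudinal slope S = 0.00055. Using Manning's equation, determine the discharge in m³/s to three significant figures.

A = z·y² = 2.9×0.82² = 1.950 m²
P = 2y√(1+z²) = 2×0.82×√(1+2.9²) = 5.031 m
R = A/P = 1.950/5.031 = 0.3876 m
Q = (1/n)·A·R^(2/3)·S^(1/2) = (1/0.031) × 1.950 × 0.3876^(2/3) × 0.00055^(1/2) = 0.7842 m³/s

0.784 m³/s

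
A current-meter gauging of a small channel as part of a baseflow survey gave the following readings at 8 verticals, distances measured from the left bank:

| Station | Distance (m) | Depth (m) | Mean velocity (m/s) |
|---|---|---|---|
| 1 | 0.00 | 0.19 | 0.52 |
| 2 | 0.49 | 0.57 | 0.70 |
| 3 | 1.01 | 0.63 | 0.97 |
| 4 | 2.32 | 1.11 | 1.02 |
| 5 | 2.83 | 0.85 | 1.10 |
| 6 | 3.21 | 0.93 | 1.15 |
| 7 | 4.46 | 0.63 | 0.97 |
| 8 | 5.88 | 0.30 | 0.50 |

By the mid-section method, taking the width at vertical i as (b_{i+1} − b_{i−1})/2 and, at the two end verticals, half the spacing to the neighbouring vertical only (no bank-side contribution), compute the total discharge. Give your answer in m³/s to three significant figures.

w_1 = (0.49 − 0.00)/2 = 0.245 m; q_1 = 0.52 × 0.19 × 0.245 = 0.02421 m³/s
w_2 = (1.01 − 0.00)/2 = 0.505 m; q_2 = 0.70 × 0.57 × 0.505 = 0.2015 m³/s
w_3 = (2.32 − 0.49)/2 = 0.915 m; q_3 = 0.97 × 0.63 × 0.915 = 0.5592 m³/s
w_4 = (2.83 − 1.01)/2 = 0.91 m; q_4 = 1.02 × 1.11 × 0.91 = 1.030 m³/s
w_5 = (3.21 − 2.32)/2 = 0.445 m; q_5 = 1.10 × 0.85 × 0.445 = 0.4161 m³/s
w_6 = (4.46 − 2.83)/2 = 0.815 m; q_6 = 1.15 × 0.93 × 0.815 = 0.8716 m³/s
w_7 = (5.88 − 3.21)/2 = 1.335 m; q_7 = 0.97 × 0.63 × 1.335 = 0.8158 m³/s
w_8 = (5.88 − 4.46)/2 = 0.71 m; q_8 = 0.50 × 0.30 × 0.71 = 0.1065 m³/s
Q = Σ qᵢ = 4.025 m³/s

4.03 m³/s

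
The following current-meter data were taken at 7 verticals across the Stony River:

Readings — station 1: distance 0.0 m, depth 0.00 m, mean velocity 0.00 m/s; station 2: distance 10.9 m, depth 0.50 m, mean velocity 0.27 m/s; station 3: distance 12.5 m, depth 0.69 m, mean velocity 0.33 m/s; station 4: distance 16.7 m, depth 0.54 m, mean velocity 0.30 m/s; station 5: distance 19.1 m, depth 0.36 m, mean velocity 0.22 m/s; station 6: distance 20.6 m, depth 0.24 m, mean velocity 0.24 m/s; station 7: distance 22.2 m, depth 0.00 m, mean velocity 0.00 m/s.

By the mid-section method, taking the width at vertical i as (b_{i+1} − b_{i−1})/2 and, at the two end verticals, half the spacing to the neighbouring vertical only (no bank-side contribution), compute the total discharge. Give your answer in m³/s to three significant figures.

w_2 = (12.5 − 0.0)/2 = 6.25 m; q_2 = 0.27 × 0.50 × 6.25 = 0.8438 m³/s
w_3 = (16.7 − 10.9)/2 = 2.9 m; q_3 = 0.33 × 0.69 × 2.9 = 0.6603 m³/s
w_4 = (19.1 − 12.5)/2 = 3.3 m; q_4 = 0.30 × 0.54 × 3.3 = 0.5346 m³/s
w_5 = (20.6 − 16.7)/2 = 1.95 m; q_5 = 0.22 × 0.36 × 1.95 = 0.1544 m³/s
w_6 = (22.2 − 19.1)/2 = 1.55 m; q_6 = 0.24 × 0.24 × 1.55 = 0.08928 m³/s
Stations 1, 7 contribute zero (depth or velocity is 0).
Q = Σ qᵢ = 2.282 m³/s

2.28 m³/s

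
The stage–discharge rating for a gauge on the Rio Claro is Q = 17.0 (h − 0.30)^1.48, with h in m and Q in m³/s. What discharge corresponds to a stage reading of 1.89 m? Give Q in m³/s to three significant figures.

Q = 17.0 × (1.89 − 0.30)^1.48 = 17.0 × 1.59^1.48 = 33.77 m³/s

33.8 m³/s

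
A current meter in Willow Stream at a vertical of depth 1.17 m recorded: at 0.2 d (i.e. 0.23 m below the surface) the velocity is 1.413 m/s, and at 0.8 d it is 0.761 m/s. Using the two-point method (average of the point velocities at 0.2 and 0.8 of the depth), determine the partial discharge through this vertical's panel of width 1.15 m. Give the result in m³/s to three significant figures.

v̄ = (1.413 + 0.761) / 2 = 1.087 m/s
q = v̄ × d × w = 1.087 × 1.17 × 1.15 = 1.463 m³/s

1.46 m³/s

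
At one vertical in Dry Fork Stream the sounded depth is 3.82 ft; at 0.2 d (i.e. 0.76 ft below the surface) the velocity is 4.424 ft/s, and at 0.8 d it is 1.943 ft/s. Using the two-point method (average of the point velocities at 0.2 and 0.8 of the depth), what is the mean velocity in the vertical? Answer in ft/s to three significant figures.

3.18 ft/s

v̄ = (4.424 + 1.943) / 2 = 3.184 ft/s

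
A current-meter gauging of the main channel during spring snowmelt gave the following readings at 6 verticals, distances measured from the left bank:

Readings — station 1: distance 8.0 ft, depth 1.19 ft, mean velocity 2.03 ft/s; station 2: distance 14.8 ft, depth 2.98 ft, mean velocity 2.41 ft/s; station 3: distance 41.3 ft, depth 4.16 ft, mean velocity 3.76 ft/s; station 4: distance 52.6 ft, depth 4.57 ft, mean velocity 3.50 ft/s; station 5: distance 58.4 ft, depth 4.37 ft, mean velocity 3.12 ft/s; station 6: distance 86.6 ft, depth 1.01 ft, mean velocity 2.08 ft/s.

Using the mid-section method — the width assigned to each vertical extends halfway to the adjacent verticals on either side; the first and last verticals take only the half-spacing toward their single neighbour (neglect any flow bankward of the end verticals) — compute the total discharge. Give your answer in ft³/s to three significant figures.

w_1 = (14.8 − 8.0)/2 = 3.4 ft; q_1 = 2.03 × 1.19 × 3.4 = 8.213 ft³/s
w_2 = (41.3 − 8.0)/2 = 16.65 ft; q_2 = 2.41 × 2.98 × 16.65 = 119.6 ft³/s
w_3 = (52.6 − 14.8)/2 = 18.9 ft; q_3 = 3.76 × 4.16 × 18.9 = 295.6 ft³/s
w_4 = (58.4 − 41.3)/2 = 8.55 ft; q_4 = 3.50 × 4.57 × 8.55 = 136.8 ft³/s
w_5 = (86.6 − 52.6)/2 = 17 ft; q_5 = 3.12 × 4.37 × 17 = 231.8 ft³/s
w_6 = (86.6 − 58.4)/2 = 14.1 ft; q_6 = 2.08 × 1.01 × 14.1 = 29.62 ft³/s
Q = Σ qᵢ = 821.6 ft³/s

822 ft³/s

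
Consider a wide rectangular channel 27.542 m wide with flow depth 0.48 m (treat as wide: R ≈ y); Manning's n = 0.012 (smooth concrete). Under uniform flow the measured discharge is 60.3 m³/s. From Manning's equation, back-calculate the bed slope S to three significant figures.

A = b·y = 27.542 × 0.48 = 13.22 m²
Wide channel: R ≈ y = 0.48 m
S = (Q·n / (1·A·R^(2/3)))² = (60.3×0.012 / (1×13.22×0.6130))² = 0.007971

0.00797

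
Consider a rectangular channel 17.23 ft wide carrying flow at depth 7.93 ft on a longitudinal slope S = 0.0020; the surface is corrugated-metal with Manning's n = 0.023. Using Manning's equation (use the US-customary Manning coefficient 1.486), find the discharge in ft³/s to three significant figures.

1020 ft³/s

A = b·y = 17.23 × 7.93 = 136.6 ft²
P = b + 2y = 17.23 + 2×7.93 = 33.09 ft
R = A/P = 136.6/33.09 = 4.129 ft
Q = (1.486/n)·A·R^(2/3)·S^(1/2) = (1.486/0.023) × 136.6 × 4.129^(2/3) × 0.0020^(1/2) = 1016 ft³/s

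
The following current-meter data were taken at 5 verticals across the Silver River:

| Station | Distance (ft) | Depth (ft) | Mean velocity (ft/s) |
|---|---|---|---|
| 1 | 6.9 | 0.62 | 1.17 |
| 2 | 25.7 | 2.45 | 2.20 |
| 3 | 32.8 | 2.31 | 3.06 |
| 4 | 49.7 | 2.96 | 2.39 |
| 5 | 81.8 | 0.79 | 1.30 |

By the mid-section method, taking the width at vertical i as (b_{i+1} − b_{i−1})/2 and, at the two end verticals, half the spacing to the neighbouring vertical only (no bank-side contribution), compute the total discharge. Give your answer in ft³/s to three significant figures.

w_1 = (25.7 − 6.9)/2 = 9.4 ft; q_1 = 1.17 × 0.62 × 9.4 = 6.819 ft³/s
w_2 = (32.8 − 6.9)/2 = 12.95 ft; q_2 = 2.20 × 2.45 × 12.95 = 69.80 ft³/s
w_3 = (49.7 − 25.7)/2 = 12 ft; q_3 = 3.06 × 2.31 × 12 = 84.82 ft³/s
w_4 = (81.8 − 32.8)/2 = 24.5 ft; q_4 = 2.39 × 2.96 × 24.5 = 173.3 ft³/s
w_5 = (81.8 − 49.7)/2 = 16.05 ft; q_5 = 1.30 × 0.79 × 16.05 = 16.48 ft³/s
Q = Σ qᵢ = 351.2 ft³/s

351 ft³/s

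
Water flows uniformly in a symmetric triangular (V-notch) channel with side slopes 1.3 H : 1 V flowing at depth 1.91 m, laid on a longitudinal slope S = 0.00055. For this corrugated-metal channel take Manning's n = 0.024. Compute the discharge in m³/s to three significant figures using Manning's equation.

3.85 m³/s

A = z·y² = 1.3×1.91² = 4.743 m²
P = 2y√(1+z²) = 2×1.91×√(1+1.3²) = 6.265 m
R = A/P = 4.743/6.265 = 0.7570 m
Q = (1/n)·A·R^(2/3)·S^(1/2) = (1/0.024) × 4.743 × 0.7570^(2/3) × 0.00055^(1/2) = 3.849 m³/s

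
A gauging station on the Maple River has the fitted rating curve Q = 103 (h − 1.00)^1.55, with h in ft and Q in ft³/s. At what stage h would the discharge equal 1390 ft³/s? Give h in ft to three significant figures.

h − h₀ = (Q/C)^(1/b) = (1390/103)^(1/1.55) = 5.360 ft
h = 1.00 + 5.360 = 6.360 ft

6.36 ft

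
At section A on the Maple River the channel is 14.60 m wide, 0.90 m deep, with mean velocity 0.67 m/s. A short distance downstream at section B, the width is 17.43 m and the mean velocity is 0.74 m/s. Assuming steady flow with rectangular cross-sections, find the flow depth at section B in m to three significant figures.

Q = A₁V₁ = (14.60×0.90) × 0.67 = 8.804 m³/s
d₂ = Q/(b₂ V₂) = 8.804/(17.43×0.74) = 0.6826 m

0.683 m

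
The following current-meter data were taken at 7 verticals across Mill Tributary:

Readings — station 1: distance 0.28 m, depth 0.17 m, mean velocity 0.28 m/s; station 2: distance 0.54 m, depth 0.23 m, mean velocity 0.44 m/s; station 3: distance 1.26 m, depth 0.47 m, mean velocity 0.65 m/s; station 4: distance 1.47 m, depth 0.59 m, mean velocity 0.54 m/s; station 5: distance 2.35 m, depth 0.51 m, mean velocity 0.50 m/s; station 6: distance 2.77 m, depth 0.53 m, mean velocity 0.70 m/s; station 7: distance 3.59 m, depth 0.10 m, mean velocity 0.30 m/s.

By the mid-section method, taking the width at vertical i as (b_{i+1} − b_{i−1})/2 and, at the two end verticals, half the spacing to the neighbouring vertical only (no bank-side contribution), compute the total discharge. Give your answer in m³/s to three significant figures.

0.780 m³/s

w_1 = (0.54 − 0.28)/2 = 0.13 m; q_1 = 0.28 × 0.17 × 0.13 = 0.006188 m³/s
w_2 = (1.26 − 0.28)/2 = 0.49 m; q_2 = 0.44 × 0.23 × 0.49 = 0.04959 m³/s
w_3 = (1.47 − 0.54)/2 = 0.465 m; q_3 = 0.65 × 0.47 × 0.465 = 0.1421 m³/s
w_4 = (2.35 − 1.26)/2 = 0.545 m; q_4 = 0.54 × 0.59 × 0.545 = 0.1736 m³/s
w_5 = (2.77 − 1.47)/2 = 0.65 m; q_5 = 0.50 × 0.51 × 0.65 = 0.1658 m³/s
w_6 = (3.59 − 2.35)/2 = 0.62 m; q_6 = 0.70 × 0.53 × 0.62 = 0.2300 m³/s
w_7 = (3.59 − 2.77)/2 = 0.41 m; q_7 = 0.30 × 0.10 × 0.41 = 0.01230 m³/s
Q = Σ qᵢ = 0.7795 m³/s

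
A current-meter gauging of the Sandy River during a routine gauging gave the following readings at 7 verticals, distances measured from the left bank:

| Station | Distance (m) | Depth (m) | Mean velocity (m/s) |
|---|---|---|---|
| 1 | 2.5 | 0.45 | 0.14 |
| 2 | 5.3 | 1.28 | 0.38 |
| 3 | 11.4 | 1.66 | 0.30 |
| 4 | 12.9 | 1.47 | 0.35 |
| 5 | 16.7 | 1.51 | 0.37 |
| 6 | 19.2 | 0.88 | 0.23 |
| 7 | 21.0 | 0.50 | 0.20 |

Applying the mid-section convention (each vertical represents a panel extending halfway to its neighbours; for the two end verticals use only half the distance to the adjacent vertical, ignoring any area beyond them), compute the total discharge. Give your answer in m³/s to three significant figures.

w_1 = (5.3 − 2.5)/2 = 1.4 m; q_1 = 0.14 × 0.45 × 1.4 = 0.08820 m³/s
w_2 = (11.4 − 2.5)/2 = 4.45 m; q_2 = 0.38 × 1.28 × 4.45 = 2.164 m³/s
w_3 = (12.9 − 5.3)/2 = 3.8 m; q_3 = 0.30 × 1.66 × 3.8 = 1.892 m³/s
w_4 = (16.7 − 11.4)/2 = 2.65 m; q_4 = 0.35 × 1.47 × 2.65 = 1.363 m³/s
w_5 = (19.2 − 12.9)/2 = 3.15 m; q_5 = 0.37 × 1.51 × 3.15 = 1.760 m³/s
w_6 = (21.0 − 16.7)/2 = 2.15 m; q_6 = 0.23 × 0.88 × 2.15 = 0.4352 m³/s
w_7 = (21.0 − 19.2)/2 = 0.9 m; q_7 = 0.20 × 0.50 × 0.9 = 0.09000 m³/s
Q = Σ qᵢ = 7.794 m³/s

7.79 m³/s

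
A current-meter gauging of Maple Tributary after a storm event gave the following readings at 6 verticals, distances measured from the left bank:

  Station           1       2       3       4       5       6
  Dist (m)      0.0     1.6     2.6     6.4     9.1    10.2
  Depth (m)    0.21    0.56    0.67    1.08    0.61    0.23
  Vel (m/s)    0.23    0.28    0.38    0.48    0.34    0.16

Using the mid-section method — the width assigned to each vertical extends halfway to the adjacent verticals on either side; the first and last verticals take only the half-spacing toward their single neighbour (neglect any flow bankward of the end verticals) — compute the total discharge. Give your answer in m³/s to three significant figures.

2.95 m³/s

w_1 = (1.6 − 0.0)/2 = 0.8 m; q_1 = 0.23 × 0.21 × 0.8 = 0.03864 m³/s
w_2 = (2.6 − 0.0)/2 = 1.3 m; q_2 = 0.28 × 0.56 × 1.3 = 0.2038 m³/s
w_3 = (6.4 − 1.6)/2 = 2.4 m; q_3 = 0.38 × 0.67 × 2.4 = 0.6110 m³/s
w_4 = (9.1 − 2.6)/2 = 3.25 m; q_4 = 0.48 × 1.08 × 3.25 = 1.685 m³/s
w_5 = (10.2 − 6.4)/2 = 1.9 m; q_5 = 0.34 × 0.61 × 1.9 = 0.3941 m³/s
w_6 = (10.2 − 9.1)/2 = 0.55 m; q_6 = 0.16 × 0.23 × 0.55 = 0.02024 m³/s
Q = Σ qᵢ = 2.953 m³/s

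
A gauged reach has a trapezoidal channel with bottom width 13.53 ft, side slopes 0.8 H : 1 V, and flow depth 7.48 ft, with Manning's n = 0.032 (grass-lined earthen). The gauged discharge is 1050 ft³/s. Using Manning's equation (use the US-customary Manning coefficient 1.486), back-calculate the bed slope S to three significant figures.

A = (b + z·y)·y = (13.53 + 0.8×7.48)×7.48 = 146.0 ft²
P = b + 2y√(1+z²) = 13.53 + 2×7.48×√(1+0.8²) = 32.69 ft
R = A/P = 146.0/32.69 = 4.465 ft
S = (Q·n / (1.486·A·R^(2/3)))² = (1050×0.032 / (1.486×146.0×2.712))² = 0.003263

0.00326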